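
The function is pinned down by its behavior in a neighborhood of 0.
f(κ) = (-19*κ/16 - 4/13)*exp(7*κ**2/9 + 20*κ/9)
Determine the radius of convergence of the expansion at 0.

The factor exp(7*κ**2/9 + 20*κ/9) is entire and contributes no finite singular point.
The polynomial part has no poles.
No finite singular points: the Taylor series at 0 converges everywhere.

The radius of convergence is infinite.


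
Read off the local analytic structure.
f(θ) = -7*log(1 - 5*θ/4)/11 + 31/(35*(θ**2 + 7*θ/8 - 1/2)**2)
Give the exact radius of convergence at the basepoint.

Denominator factor (θ**2 + 7*θ/8 - 1/2)^2: discriminant 177/64, real irrational roots -7/16 + (1/16)*sqrt(177) and -7/16 - (1/16)*sqrt(177); poles of order 2, moduli -7/16 + (1/16)*sqrt(177) and 7/16 + (1/16)*sqrt(177).
Branch term (-7/11)*log(1 - θ/(4/5)): its argument vanishes at θ = 4/5, a logarithmic branch point, modulus 4/5.
The radius of convergence is the smallest modulus among the singular points: -7/16 + (1/16)*sqrt(177).

The radius of convergence is -7/16 + (1/16)*sqrt(177).


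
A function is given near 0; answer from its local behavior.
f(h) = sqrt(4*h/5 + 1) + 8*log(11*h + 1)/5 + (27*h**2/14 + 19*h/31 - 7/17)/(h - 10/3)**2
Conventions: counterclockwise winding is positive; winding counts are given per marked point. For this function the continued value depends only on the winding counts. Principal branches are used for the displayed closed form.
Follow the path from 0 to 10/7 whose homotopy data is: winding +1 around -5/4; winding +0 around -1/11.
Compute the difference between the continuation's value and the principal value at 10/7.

The rational part is single-valued and drops out of the difference; each branch term changes only by its own monodromy.
(1)*sqrt(1 - h/(-5/4)): winding +1 is odd, the square root flips sign, contributing -2*(1)*sqrt(1 - (10/7)/(-5/4)) = -2*(1)*sqrt(15/7) = -(2/7)*sqrt(105).
(8/5)*log(1 - h/(-1/11)): winding 0 around -1/11, so this term returns to its principal value, contribution 0.
Summing the contributions at h = 10/7 gives -(2/7)*sqrt(105).

Continued minus principal equals -(2/7)*sqrt(105).


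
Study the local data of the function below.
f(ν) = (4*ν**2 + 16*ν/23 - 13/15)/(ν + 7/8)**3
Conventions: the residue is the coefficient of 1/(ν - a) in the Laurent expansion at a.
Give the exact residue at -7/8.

At the order-3 pole -7/8 set g(ν) = (ν - (-7/8))^3*f(ν) = 4*ν**2 + 16*ν/23 - 13/15.
Order-3 pole: residue = g''(a)/2; g''(-7/8) = 8, so the residue is 4.

The residue is 4.


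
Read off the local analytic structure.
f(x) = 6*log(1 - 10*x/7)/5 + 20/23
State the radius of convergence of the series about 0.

The radius of convergence is 7/10.

Branch term (6/5)*log(1 - x/(7/10)): its argument vanishes at x = 7/10, a logarithmic branch point, modulus 7/10.
The radius of convergence is the smallest modulus among the singular points: 7/10.


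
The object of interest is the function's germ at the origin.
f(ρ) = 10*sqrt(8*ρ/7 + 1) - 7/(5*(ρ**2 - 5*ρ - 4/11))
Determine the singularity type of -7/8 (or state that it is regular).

The point is an algebraic (square-root) branch point.

The term (10)*sqrt(1 - ρ/(-7/8)) has argument 1 - -7/8/(-7/8) = 0 at -7/8: a square-root (algebraic, two-sheeted) branch point; the remaining terms are analytic or single-valued there.


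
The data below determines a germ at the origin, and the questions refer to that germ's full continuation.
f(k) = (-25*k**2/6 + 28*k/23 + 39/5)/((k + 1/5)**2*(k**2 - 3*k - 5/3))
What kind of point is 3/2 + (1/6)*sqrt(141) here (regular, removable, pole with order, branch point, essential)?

The denominator factor k**2 - 3*k - 5/3 vanishes at 3/2 + (1/6)*sqrt(141) and appears to the power 1; the numerator there equals -66523/4140 - (173/92)*sqrt(141), nonzero, and no other factor vanishes.
Hence a pole whose order is the multiplicity, 1.

The point is a pole of order 1.


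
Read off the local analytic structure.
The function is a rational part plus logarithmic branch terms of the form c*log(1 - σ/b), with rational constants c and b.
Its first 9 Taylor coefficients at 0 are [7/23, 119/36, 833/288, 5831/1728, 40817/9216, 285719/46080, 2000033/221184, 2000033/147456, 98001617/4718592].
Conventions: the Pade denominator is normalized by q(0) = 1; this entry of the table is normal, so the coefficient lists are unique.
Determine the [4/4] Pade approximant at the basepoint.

Taylor coefficients needed (read off): a_0 = 7/23, a_1 = 119/36, a_2 = 833/288, a_3 = 5831/1728, a_4 = 40817/9216, a_5 = 285719/46080, a_6 = 2000033/221184, a_7 = 2000033/147456, a_8 = 98001617/4718592.
Write the denominator as Q(σ) = 1 + q1*σ + q2*σ^2 + q3*σ^3 + q4*σ^4. Requiring Q*f - P = O(σ^9) with deg P <= 4 kills the coefficients of σ^5..σ^8 in Q*f:
  σ^5: a_5 + q1*a_4 + q2*a_3 + q3*a_2 + q4*a_1 = 0, i.e. 285719/46080 + (40817/9216)*q1 + (5831/1728)*q2 + (833/288)*q3 + (119/36)*q4 = 0.
  σ^6: a_6 + q1*a_5 + q2*a_4 + q3*a_3 + q4*a_2 = 0, i.e. 2000033/221184 + (285719/46080)*q1 + (40817/9216)*q2 + (5831/1728)*q3 + (833/288)*q4 = 0.
  σ^7: a_7 + q1*a_6 + q2*a_5 + q3*a_4 + q4*a_3 = 0, i.e. 2000033/147456 + (2000033/221184)*q1 + (285719/46080)*q2 + (40817/9216)*q3 + (5831/1728)*q4 = 0.
  σ^8: a_8 + q1*a_7 + q2*a_6 + q3*a_5 + q4*a_4 = 0, i.e. 98001617/4718592 + (2000033/147456)*q1 + (2000033/221184)*q2 + (285719/46080)*q3 + (40817/9216)*q4 = 0.
Solving this linear system: q1 = -7/2, q2 = 63/16, q3 = -49/32, q4 = 343/2560.
The numerator is Q*f truncated at degree 4: P0 = a_0 = 7/23; P1 = a_1 + q1*a_0 = 1855/828; P2 = a_2 + q1*a_1 + q2*a_0 = -16513/2208; P3 = a_3 + q1*a_2 + q2*a_1 + q3*a_0 = 230545/39744; P4 = a_4 + q1*a_3 + q2*a_2 + q3*a_1 + q4*a_0 = -3223171/3179520.

The Pade approximant has numerator coefficients [7/23, 1855/828, -16513/2208, 230545/39744, -3223171/3179520]; denominator coefficients [1, -7/2, 63/16, -49/32, 343/2560].


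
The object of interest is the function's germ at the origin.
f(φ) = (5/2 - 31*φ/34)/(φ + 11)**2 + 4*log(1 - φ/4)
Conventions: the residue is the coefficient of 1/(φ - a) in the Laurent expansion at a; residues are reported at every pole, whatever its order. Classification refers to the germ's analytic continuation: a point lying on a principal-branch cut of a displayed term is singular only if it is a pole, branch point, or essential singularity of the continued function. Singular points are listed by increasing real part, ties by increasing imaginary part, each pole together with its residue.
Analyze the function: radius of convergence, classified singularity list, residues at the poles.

Radius of convergence at 0: 4.
At -11: a pole of order 2; residue -31/34.
At 4: a logarithmic branch point.

Denominator factor (φ + 11)^2: pole of order 2 at -11, modulus 11.
Branch term (4)*log(1 - φ/(4)): its argument vanishes at φ = 4, a logarithmic branch point, modulus 4.
The radius of convergence is the smallest modulus among the singular points: 4.
The branch term is analytic at -11 and contributes nothing to the residue; only the rational part matters.
At the order-2 pole -11 set g(φ) = (φ - (-11))^2*(rational part) = 5/2 - 31*φ/34.
Order-2 pole: residue = g'(a); g'(-11) = -31/34, so the residue is -31/34.
List the singular points by increasing real part (a conjugate pair: the negative imaginary part first).


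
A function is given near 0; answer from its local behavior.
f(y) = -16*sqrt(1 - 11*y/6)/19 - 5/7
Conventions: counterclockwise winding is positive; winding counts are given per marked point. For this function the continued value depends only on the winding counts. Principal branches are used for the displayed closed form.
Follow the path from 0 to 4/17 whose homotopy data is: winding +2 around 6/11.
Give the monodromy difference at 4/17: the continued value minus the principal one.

The rational part is single-valued and drops out of the difference; each branch term changes only by its own monodromy.
(-16/19)*sqrt(1 - y/(6/11)): winding +2 is even, the square root returns to the same sheet, contribution 0.
Summing the contributions at y = 4/17 gives 0.

Continued minus principal equals 0.


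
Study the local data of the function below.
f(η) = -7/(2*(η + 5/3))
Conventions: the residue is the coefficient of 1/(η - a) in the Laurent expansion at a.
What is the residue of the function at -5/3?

At the order-1 pole -5/3 set g(η) = (η - (-5/3))*f(η) = -7/2.
Simple pole: residue = g(a) at a = -5/3, which is -7/2.

The residue is -7/2.


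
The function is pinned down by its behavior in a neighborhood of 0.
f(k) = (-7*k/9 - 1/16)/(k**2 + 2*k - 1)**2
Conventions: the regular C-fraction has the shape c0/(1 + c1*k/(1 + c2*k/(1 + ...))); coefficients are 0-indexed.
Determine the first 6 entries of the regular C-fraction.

The regular C-fraction coefficients are [-1/16, -148/9, 8369/666, -87309/619306, -141295637/81187669, 56111877001/37046188501].

Taylor coefficients (expand at 0): a_0 = -1/16, a_1 = -37/36, a_2 = -287/72, a_3 = -491/36, a_4 = -6107/144, a_5 = -2257/18.
c0 = a_0 = -1/16. Peel one level at a time: if S = 1 + c*k/S' with S'(0) = 1, then c is the k-coefficient of S and S' = c*k/(S - 1).
S_1 = c0/f = 1 + (-148/9)*k + (16738/81)*k^2 + ...; c1 = -148/9.
S_2 = c1*k/(S_1 - 1) = 1 + (8369/666)*k + (9701/5476)*k^2 + ...; c2 = 8369/666.
S_3 = c2*k/(S_2 - 1) = 1 + (-87309/619306)*k + (-34369209/140080322)*k^2 + ...; c3 = -87309/619306.
S_4 = c3*k/(S_3 - 1) = 1 + (-141295637/81187669)*k + (248074973/94109401)*k^2 + ...; c4 = -141295637/81187669.
S_5 = c4*k/(S_4 - 1) = 1 + (56111877001/37046188501)*k + ...; c5 = 56111877001/37046188501.


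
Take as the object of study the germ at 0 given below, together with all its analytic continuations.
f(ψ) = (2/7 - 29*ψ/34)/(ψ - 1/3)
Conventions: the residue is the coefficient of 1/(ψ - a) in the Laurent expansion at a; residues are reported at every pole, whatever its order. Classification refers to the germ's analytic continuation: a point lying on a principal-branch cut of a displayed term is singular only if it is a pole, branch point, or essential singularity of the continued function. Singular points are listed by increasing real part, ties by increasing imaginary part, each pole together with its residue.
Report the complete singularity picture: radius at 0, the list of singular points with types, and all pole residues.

Denominator factor (ψ - 1/3): pole of order 1 at 1/3, modulus 1/3.
The radius of convergence is the smallest modulus among the singular points: 1/3.
At the order-1 pole 1/3 set g(ψ) = (ψ - (1/3))*f(ψ) = 2/7 - 29*ψ/34.
Simple pole: residue = g(a) at a = 1/3, which is 1/714.

Radius of convergence at 0: 1/3.
At 1/3: a pole of order 1; residue 1/714.


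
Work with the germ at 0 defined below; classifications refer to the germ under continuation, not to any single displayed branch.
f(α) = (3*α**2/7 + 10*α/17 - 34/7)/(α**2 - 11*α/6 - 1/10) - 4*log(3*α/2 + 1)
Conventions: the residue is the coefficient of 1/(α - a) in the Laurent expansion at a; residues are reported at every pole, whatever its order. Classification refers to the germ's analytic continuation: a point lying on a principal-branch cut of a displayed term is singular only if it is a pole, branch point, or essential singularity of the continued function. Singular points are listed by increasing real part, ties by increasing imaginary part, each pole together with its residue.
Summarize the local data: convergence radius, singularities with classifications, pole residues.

Radius of convergence at 0: -11/12 + (1/60)*sqrt(3385).
At -2/3: a logarithmic branch point.
At 11/12 - (1/60)*sqrt(3385): a pole of order 1; residue 327/476 + (50763/1611260)*sqrt(3385).
At 11/12 + (1/60)*sqrt(3385): a pole of order 1; residue 327/476 - (50763/1611260)*sqrt(3385).

Denominator factor (α**2 - 11*α/6 - 1/10): discriminant 677/180, real irrational roots 11/12 + (1/60)*sqrt(3385) and 11/12 - (1/60)*sqrt(3385); poles of order 1, moduli 11/12 + (1/60)*sqrt(3385) and -11/12 + (1/60)*sqrt(3385).
Branch term (-4)*log(1 - α/(-2/3)): its argument vanishes at α = -2/3, a logarithmic branch point, modulus 2/3.
The radius of convergence is the smallest modulus among the singular points: -11/12 + (1/60)*sqrt(3385).
The branch term is analytic at 11/12 - (1/60)*sqrt(3385) and contributes nothing to the residue; only the rational part matters.
The factor α**2 - 11*α/6 - 1/10 splits as (α - a)(α - a') with a = 11/12 - (1/60)*sqrt(3385), a' = 11/12 + (1/60)*sqrt(3385). At the order-1 pole a set g(α) = (α - a)*(rational part) = [3*α**2/7 + 10*α/17 - 34/7] / (α - a').
Simple pole: residue = g(a) at a = 11/12 - (1/60)*sqrt(3385), which is 327/476 + (50763/1611260)*sqrt(3385).
The branch term is analytic at 11/12 + (1/60)*sqrt(3385) and contributes nothing to the residue; only the rational part matters.
The factor α**2 - 11*α/6 - 1/10 splits as (α - a)(α - a') with a = 11/12 + (1/60)*sqrt(3385), a' = 11/12 - (1/60)*sqrt(3385). At the order-1 pole a set g(α) = (α - a)*(rational part) = [3*α**2/7 + 10*α/17 - 34/7] / (α - a').
Simple pole: residue = g(a) at a = 11/12 + (1/60)*sqrt(3385), which is 327/476 - (50763/1611260)*sqrt(3385).
List the singular points by increasing real part (a conjugate pair: the negative imaginary part first).


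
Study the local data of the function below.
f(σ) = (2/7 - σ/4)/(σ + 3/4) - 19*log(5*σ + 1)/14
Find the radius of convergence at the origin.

Denominator factor (σ + 3/4): pole of order 1 at -3/4, modulus 3/4.
Branch term (-19/14)*log(1 - σ/(-1/5)): its argument vanishes at σ = -1/5, a logarithmic branch point, modulus 1/5.
The radius of convergence is the smallest modulus among the singular points: 1/5.

The radius of convergence is 1/5.


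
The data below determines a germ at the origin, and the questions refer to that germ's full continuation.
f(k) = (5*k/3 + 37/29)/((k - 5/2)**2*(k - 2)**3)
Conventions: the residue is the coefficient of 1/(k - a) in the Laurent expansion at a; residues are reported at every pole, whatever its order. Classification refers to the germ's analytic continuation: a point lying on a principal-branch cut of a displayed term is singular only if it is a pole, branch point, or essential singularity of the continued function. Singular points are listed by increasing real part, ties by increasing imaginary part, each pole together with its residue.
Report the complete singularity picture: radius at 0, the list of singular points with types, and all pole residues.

Denominator factor (k - 2)^3: pole of order 3 at 2, modulus 2.
Denominator factor (k - 5/2)^2: pole of order 2 at 5/2, modulus 5/2.
The radius of convergence is the smallest modulus among the singular points: 2.
At the order-3 pole 2 set g(k) = (k - (2))^3*f(k) = (5*k/3 + 37/29)/(k - 5/2)**2.
Order-3 pole: residue = g''(a)/2; g''(2) = 43136/87, so the residue is 21568/87.
At the order-2 pole 5/2 set g(k) = (k - (5/2))^2*f(k) = (5*k/3 + 37/29)/(k - 2)**3.
Order-2 pole: residue = g'(a); g'(5/2) = -21568/87, so the residue is -21568/87.
List the singular points by increasing real part (a conjugate pair: the negative imaginary part first).

Radius of convergence at 0: 2.
At 2: a pole of order 3; residue 21568/87.
At 5/2: a pole of order 2; residue -21568/87.


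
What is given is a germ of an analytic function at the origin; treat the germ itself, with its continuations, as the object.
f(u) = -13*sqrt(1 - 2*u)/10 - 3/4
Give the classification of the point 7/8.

There is no denominator, hence no pole anywhere.
Branch term sqrt(1 - u/(1/2)): argument at 7/8 is -3/4, nonzero, so 7/8 is not its branch point (a point on a principal cut is still regular for the continued germ).
So the germ continues analytically to 7/8.

The point is a regular point.


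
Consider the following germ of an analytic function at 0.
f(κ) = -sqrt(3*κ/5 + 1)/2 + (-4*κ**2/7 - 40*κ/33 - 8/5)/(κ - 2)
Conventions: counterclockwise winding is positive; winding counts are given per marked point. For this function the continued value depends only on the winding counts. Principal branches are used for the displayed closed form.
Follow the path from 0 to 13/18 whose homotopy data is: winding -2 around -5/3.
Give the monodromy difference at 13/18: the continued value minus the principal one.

The rational part is single-valued and drops out of the difference; each branch term changes only by its own monodromy.
(-1/2)*sqrt(1 - κ/(-5/3)): winding -2 is even, the square root returns to the same sheet, contribution 0.
Summing the contributions at κ = 13/18 gives 0.

Continued minus principal equals 0.


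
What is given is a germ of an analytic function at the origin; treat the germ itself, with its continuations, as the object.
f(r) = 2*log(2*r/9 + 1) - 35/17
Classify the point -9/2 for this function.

The point is a logarithmic branch point.

The term (2)*log(1 - r/(-9/2)) has argument 1 - -9/2/(-9/2) = 0 at -9/2: a logarithmic (infinitely-sheeted) branch point; the remaining terms are analytic or single-valued there.


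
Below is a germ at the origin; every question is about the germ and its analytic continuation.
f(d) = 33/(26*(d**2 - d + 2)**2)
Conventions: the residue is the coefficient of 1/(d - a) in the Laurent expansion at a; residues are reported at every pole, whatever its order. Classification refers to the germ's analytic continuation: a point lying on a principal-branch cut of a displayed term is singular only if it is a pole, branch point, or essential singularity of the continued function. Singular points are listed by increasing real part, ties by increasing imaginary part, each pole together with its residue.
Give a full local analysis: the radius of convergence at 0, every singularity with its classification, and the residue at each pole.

Denominator factor (d**2 - d + 2)^2: discriminant -7, complex-conjugate roots (1/2) + ((1/2)*sqrt(7))*i and (1/2) - ((1/2)*sqrt(7))*i; poles of order 2, moduli sqrt(2) and sqrt(2).
The radius of convergence is the smallest modulus among the singular points: sqrt(2).
The factor d**2 - d + 2 splits as (d - a)(d - a') with a = (1/2) - ((1/2)*sqrt(7))*i, a' = (1/2) + ((1/2)*sqrt(7))*i. At the order-2 pole a set g(d) = (d - a)^2*f(d) = [33/26] / (d - a')^2.
Order-2 pole: residue = g'(a); g'((1/2) - ((1/2)*sqrt(7))*i) = ((33/637)*sqrt(7))*i, so the residue is ((33/637)*sqrt(7))*i.
The factor d**2 - d + 2 splits as (d - a)(d - a') with a = (1/2) + ((1/2)*sqrt(7))*i, a' = (1/2) - ((1/2)*sqrt(7))*i. At the order-2 pole a set g(d) = (d - a)^2*f(d) = [33/26] / (d - a')^2.
Order-2 pole: residue = g'(a); g'((1/2) + ((1/2)*sqrt(7))*i) = -((33/637)*sqrt(7))*i, so the residue is -((33/637)*sqrt(7))*i.
List the singular points by increasing real part (a conjugate pair: the negative imaginary part first).

Radius of convergence at 0: sqrt(2).
At (1/2) - ((1/2)*sqrt(7))*i: a pole of order 2; residue ((33/637)*sqrt(7))*i.
At (1/2) + ((1/2)*sqrt(7))*i: a pole of order 2; residue -((33/637)*sqrt(7))*i.


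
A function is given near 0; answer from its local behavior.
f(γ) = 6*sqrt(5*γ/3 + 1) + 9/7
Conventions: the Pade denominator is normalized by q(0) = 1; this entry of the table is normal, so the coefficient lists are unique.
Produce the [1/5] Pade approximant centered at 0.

The Pade approximant has numerator coefficients [51/7, 50473665/4827844]; denominator coefficients [1, 1549085/2069076, -78575/344846, 9844625/74486736, -76908125/893840832, 169421875/3575363328].

Taylor coefficients needed (expand at 0): a_0 = 51/7, a_1 = 5, a_2 = -25/12, a_3 = 125/72, a_4 = -3125/1728, a_5 = 21875/10368, a_6 = -109375/41472.
Write the denominator as Q(γ) = 1 + q1*γ + q2*γ^2 + q3*γ^3 + q4*γ^4 + q5*γ^5. Requiring Q*f - P = O(γ^7) with deg P <= 1 kills the coefficients of γ^2..γ^6 in Q*f:
  γ^2: a_2 + q1*a_1 + q2*a_0 = 0, i.e. -25/12 + (5)*q1 + (51/7)*q2 = 0.
  γ^3: a_3 + q1*a_2 + q2*a_1 + q3*a_0 = 0, i.e. 125/72 + (-25/12)*q1 + (5)*q2 + (51/7)*q3 = 0.
  γ^4: a_4 + q1*a_3 + q2*a_2 + q3*a_1 + q4*a_0 = 0, i.e. -3125/1728 + (125/72)*q1 + (-25/12)*q2 + (5)*q3 + (51/7)*q4 = 0.
  γ^5: a_5 + q1*a_4 + q2*a_3 + q3*a_2 + q4*a_1 + q5*a_0 = 0, i.e. 21875/10368 + (-3125/1728)*q1 + (125/72)*q2 + (-25/12)*q3 + (5)*q4 + (51/7)*q5 = 0.
  γ^6: a_6 + q1*a_5 + q2*a_4 + q3*a_3 + q4*a_2 + q5*a_1 = 0, i.e. -109375/41472 + (21875/10368)*q1 + (-3125/1728)*q2 + (125/72)*q3 + (-25/12)*q4 + (5)*q5 = 0.
Solving this linear system: q1 = 1549085/2069076, q2 = -78575/344846, q3 = 9844625/74486736, q4 = -76908125/893840832, q5 = 169421875/3575363328.
The numerator is Q*f truncated at degree 1: P0 = a_0 = 51/7; P1 = a_1 + q1*a_0 = 50473665/4827844.


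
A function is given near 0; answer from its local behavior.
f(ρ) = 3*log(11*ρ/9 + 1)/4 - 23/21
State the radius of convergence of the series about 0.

Branch term (3/4)*log(1 - ρ/(-9/11)): its argument vanishes at ρ = -9/11, a logarithmic branch point, modulus 9/11.
The radius of convergence is the smallest modulus among the singular points: 9/11.

The radius of convergence is 9/11.


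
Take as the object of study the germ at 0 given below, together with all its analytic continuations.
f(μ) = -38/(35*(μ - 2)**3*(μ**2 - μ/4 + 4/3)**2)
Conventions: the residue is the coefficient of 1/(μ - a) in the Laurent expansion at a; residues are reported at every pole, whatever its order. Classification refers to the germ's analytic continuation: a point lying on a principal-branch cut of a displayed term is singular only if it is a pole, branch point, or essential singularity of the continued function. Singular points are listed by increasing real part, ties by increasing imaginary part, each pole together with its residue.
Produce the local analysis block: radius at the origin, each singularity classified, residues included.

Denominator factor (μ - 2)^3: pole of order 3 at 2, modulus 2.
Denominator factor (μ**2 - μ/4 + 4/3)^2: discriminant -253/48, complex-conjugate roots (1/8) + ((1/24)*sqrt(759))*i and (1/8) - ((1/24)*sqrt(759))*i; poles of order 2, moduli (2/3)*sqrt(3) and (2/3)*sqrt(3).
The radius of convergence is the smallest modulus among the singular points: (2/3)*sqrt(3).
The factor μ**2 - μ/4 + 4/3 splits as (μ - a)(μ - a') with a = (1/8) - ((1/24)*sqrt(759))*i, a' = (1/8) + ((1/24)*sqrt(759))*i. At the order-2 pole a set g(μ) = (μ - a)^2*f(μ) = [-38/(35*(μ - 2)**3)] / (μ - a')^2.
Order-2 pole: residue = g'(a); g'((1/8) - ((1/24)*sqrt(759))*i) = (114399/3536405) + ((231473295/316906446703)*sqrt(759))*i, so the residue is (114399/3536405) + ((231473295/316906446703)*sqrt(759))*i.
The factor μ**2 - μ/4 + 4/3 splits as (μ - a)(μ - a') with a = (1/8) + ((1/24)*sqrt(759))*i, a' = (1/8) - ((1/24)*sqrt(759))*i. At the order-2 pole a set g(μ) = (μ - a)^2*f(μ) = [-38/(35*(μ - 2)**3)] / (μ - a')^2.
Order-2 pole: residue = g'(a); g'((1/8) + ((1/24)*sqrt(759))*i) = (114399/3536405) - ((231473295/316906446703)*sqrt(759))*i, so the residue is (114399/3536405) - ((231473295/316906446703)*sqrt(759))*i.
At the order-3 pole 2 set g(μ) = (μ - (2))^3*f(μ) = -38/(35*(μ**2 - μ/4 + 4/3)**2).
Order-3 pole: residue = g''(a)/2; g''(2) = -457596/3536405, so the residue is -228798/3536405.
List the singular points by increasing real part (a conjugate pair: the negative imaginary part first).

Radius of convergence at 0: (2/3)*sqrt(3).
At (1/8) - ((1/24)*sqrt(759))*i: a pole of order 2; residue (114399/3536405) + ((231473295/316906446703)*sqrt(759))*i.
At (1/8) + ((1/24)*sqrt(759))*i: a pole of order 2; residue (114399/3536405) - ((231473295/316906446703)*sqrt(759))*i.
At 2: a pole of order 3; residue -228798/3536405.


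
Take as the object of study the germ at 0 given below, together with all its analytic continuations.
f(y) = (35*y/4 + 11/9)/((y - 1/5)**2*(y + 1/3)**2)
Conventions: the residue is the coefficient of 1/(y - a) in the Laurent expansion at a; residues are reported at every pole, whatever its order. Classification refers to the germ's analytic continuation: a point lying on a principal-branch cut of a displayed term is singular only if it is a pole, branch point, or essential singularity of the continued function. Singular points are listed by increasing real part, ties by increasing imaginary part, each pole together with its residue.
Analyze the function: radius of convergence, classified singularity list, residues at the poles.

Radius of convergence at 0: 1/5.
At -1/3: a pole of order 2; residue 8625/1024.
At 1/5: a pole of order 2; residue -8625/1024.

Denominator factor (y + 1/3)^2: pole of order 2 at -1/3, modulus 1/3.
Denominator factor (y - 1/5)^2: pole of order 2 at 1/5, modulus 1/5.
The radius of convergence is the smallest modulus among the singular points: 1/5.
At the order-2 pole -1/3 set g(y) = (y - (-1/3))^2*f(y) = (35*y/4 + 11/9)/(y - 1/5)**2.
Order-2 pole: residue = g'(a); g'(-1/3) = 8625/1024, so the residue is 8625/1024.
At the order-2 pole 1/5 set g(y) = (y - (1/5))^2*f(y) = (35*y/4 + 11/9)/(y + 1/3)**2.
Order-2 pole: residue = g'(a); g'(1/5) = -8625/1024, so the residue is -8625/1024.
List the singular points by increasing real part (a conjugate pair: the negative imaginary part first).


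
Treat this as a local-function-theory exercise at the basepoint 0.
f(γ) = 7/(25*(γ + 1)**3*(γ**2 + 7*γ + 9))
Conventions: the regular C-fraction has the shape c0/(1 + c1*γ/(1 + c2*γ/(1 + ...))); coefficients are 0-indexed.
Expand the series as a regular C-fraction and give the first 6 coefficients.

The regular C-fraction coefficients are [7/225, 34/9, -49/34, 1279/1666, -20366/62671, 405524/766121].

Taylor coefficients (expand at 0): a_0 = 7/225, a_1 = -238/2025, a_2 = 1001/3645, a_3 = -83923/164025, a_4 = 1231321/1476225, a_5 = -16544143/13286025.
c0 = a_0 = 7/225. Peel one level at a time: if S = 1 + c*γ/S' with S'(0) = 1, then c is the γ-coefficient of S and S' = c*γ/(S - 1).
S_1 = c0/f = 1 + (34/9)*γ + (49/9)*γ^2 + ...; c1 = 34/9.
S_2 = c1*γ/(S_1 - 1) = 1 + (-49/34)*γ + (1279/1156)*γ^2 + ...; c2 = -49/34.
S_3 = c2*γ/(S_2 - 1) = 1 + (1279/1666)*γ + (599/2401)*γ^2 + ...; c3 = 1279/1666.
S_4 = c3*γ/(S_3 - 1) = 1 + (-20366/62671)*γ + (281384/1635841)*γ^2 + ...; c4 = -20366/62671.
S_5 = c4*γ/(S_4 - 1) = 1 + (405524/766121)*γ + ...; c5 = 405524/766121.


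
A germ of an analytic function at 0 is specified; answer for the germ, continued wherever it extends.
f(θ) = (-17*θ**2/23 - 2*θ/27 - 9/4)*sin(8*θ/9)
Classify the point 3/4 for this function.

The point is a regular point.

There is no denominator, hence no pole anywhere.
The factor sin(8*θ/9) is entire.
So the germ continues analytically to 3/4.


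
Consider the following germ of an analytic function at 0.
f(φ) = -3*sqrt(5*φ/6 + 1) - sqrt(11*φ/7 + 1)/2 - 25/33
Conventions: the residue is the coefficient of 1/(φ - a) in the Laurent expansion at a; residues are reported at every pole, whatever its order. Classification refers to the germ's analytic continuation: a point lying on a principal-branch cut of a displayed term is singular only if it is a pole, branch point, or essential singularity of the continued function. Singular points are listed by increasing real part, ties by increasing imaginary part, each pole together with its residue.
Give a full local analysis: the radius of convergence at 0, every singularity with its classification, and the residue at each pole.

Branch term (-3)*sqrt(1 - φ/(-6/5)): its argument vanishes at φ = -6/5, a square-root branch point, modulus 6/5.
Branch term (-1/2)*sqrt(1 - φ/(-7/11)): its argument vanishes at φ = -7/11, a square-root branch point, modulus 7/11.
The radius of convergence is the smallest modulus among the singular points: 7/11.
List the singular points by increasing real part (a conjugate pair: the negative imaginary part first).

Radius of convergence at 0: 7/11.
At -6/5: an algebraic (square-root) branch point.
At -7/11: an algebraic (square-root) branch point.


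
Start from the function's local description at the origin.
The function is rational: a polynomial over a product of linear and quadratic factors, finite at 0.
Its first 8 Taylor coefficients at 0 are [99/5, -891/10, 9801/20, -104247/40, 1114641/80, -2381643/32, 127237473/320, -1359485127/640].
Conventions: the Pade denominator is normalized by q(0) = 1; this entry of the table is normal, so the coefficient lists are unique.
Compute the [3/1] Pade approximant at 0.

The Pade approximant has numerator coefficients [99/5, 1089/65, 891/65, 891/65]; denominator coefficients [1, 139/26].

Taylor coefficients needed (read off): a_0 = 99/5, a_1 = -891/10, a_2 = 9801/20, a_3 = -104247/40, a_4 = 1114641/80.
Write the denominator as Q(ρ) = 1 + q1*ρ. Requiring Q*f - P = O(ρ^5) with deg P <= 3 kills the coefficients of ρ^4..ρ^4 in Q*f:
  ρ^4: a_4 + q1*a_3 = 0, i.e. 1114641/80 + (-104247/40)*q1 = 0.
Solving this linear system: q1 = 139/26.
The numerator is Q*f truncated at degree 3: P0 = a_0 = 99/5; P1 = a_1 + q1*a_0 = 1089/65; P2 = a_2 + q1*a_1 = 891/65; P3 = a_3 + q1*a_2 = 891/65.


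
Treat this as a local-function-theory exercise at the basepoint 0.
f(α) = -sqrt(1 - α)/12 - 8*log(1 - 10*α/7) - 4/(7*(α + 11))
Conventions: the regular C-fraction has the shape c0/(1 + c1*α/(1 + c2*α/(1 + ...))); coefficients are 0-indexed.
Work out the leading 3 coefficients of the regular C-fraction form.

The regular C-fraction coefficients are [-125/924, 233263/2750, -69832672431/816420500].

Taylor coefficients (expand at 0): a_0 = -125/924, a_1 = 233263/20328, a_2 = 51172931/6261024.
c0 = a_0 = -125/924. Peel one level at a time: if S = 1 + c*α/S' with S'(0) = 1, then c is the α-coefficient of S and S' = c*α/(S - 1).
S_1 = c0/f = 1 + (233263/2750)*α + (69832672431/9625000)*α^2 + ...; c1 = 233263/2750.
S_2 = c1*α/(S_1 - 1) = 1 + (-69832672431/816420500)*α + ...; c2 = -69832672431/816420500.


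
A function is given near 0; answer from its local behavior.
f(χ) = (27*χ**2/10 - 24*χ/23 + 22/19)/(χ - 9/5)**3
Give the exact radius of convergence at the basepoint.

The radius of convergence is 9/5.

Denominator factor (χ - 9/5)^3: pole of order 3 at 9/5, modulus 9/5.
The radius of convergence is the smallest modulus among the singular points: 9/5.


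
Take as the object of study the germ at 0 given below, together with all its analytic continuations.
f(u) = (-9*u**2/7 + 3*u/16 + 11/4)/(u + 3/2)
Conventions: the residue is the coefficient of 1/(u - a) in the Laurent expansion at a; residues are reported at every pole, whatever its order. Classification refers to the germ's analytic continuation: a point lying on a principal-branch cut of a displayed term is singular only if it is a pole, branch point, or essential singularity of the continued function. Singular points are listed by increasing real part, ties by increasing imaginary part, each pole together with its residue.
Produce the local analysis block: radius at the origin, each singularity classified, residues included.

Denominator factor (u + 3/2): pole of order 1 at -3/2, modulus 3/2.
The radius of convergence is the smallest modulus among the singular points: 3/2.
At the order-1 pole -3/2 set g(u) = (u - (-3/2))*f(u) = -9*u**2/7 + 3*u/16 + 11/4.
Simple pole: residue = g(a) at a = -3/2, which is -95/224.

Radius of convergence at 0: 3/2.
At -3/2: a pole of order 1; residue -95/224.


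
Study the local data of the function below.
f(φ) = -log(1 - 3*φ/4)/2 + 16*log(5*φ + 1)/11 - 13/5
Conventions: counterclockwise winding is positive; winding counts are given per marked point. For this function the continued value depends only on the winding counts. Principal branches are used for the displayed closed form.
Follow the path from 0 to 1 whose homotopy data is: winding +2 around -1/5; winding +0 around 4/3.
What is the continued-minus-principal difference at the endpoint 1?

The rational part is single-valued and drops out of the difference; each branch term changes only by its own monodromy.
(16/11)*log(1 - φ/(-1/5)): each positive loop around -1/5 adds 2*pi*i to the log, so winding +2 contributes (16/11)*(2)*2*pi*i = (64/11)*pi*i.
(-1/2)*log(1 - φ/(4/3)): winding 0 around 4/3, so this term returns to its principal value, contribution 0.
Summing the contributions at φ = 1 gives (64/11)*pi*i.

Continued minus principal equals (64/11)*pi*i.


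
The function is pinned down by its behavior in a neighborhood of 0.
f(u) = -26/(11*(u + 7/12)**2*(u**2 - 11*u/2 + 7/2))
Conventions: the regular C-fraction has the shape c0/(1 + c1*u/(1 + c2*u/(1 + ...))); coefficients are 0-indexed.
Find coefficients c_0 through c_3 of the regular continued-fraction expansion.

The regular C-fraction coefficients are [-7488/3773, 13/7, 106/91, -13730/4823].

Taylor coefficients (expand at 0): a_0 = -7488/3773, a_1 = 97344/26411, a_2 = -187200/16807, a_3 = 27743040/1294139.
c0 = a_0 = -7488/3773. Peel one level at a time: if S = 1 + c*u/S' with S'(0) = 1, then c is the u-coefficient of S and S' = c*u/(S - 1).
S_1 = c0/f = 1 + (13/7)*u + (-106/49)*u^2 + ...; c1 = 13/7.
S_2 = c1*u/(S_1 - 1) = 1 + (106/91)*u + (27460/8281)*u^2 + ...; c2 = 106/91.
S_3 = c2*u/(S_2 - 1) = 1 + (-13730/4823)*u + ...; c3 = -13730/4823.


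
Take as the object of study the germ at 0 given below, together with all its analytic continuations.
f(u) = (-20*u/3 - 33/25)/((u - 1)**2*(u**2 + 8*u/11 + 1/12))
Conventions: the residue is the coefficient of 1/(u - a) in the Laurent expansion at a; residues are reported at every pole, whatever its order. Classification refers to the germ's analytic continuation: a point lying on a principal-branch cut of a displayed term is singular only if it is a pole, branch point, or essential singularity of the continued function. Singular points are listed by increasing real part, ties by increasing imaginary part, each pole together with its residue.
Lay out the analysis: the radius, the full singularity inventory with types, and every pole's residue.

Denominator factor (u - 1)^2: pole of order 2 at 1, modulus 1.
Denominator factor (u**2 + 8*u/11 + 1/12): discriminant 71/363, real irrational roots -4/11 + (1/66)*sqrt(213) and -4/11 - (1/66)*sqrt(213); poles of order 1, moduli 4/11 - (1/66)*sqrt(213) and 4/11 + (1/66)*sqrt(213).
The radius of convergence is the smallest modulus among the singular points: 4/11 - (1/66)*sqrt(213).
The factor u**2 + 8*u/11 + 1/12 splits as (u - a)(u - a') with a = -4/11 - (1/66)*sqrt(213), a' = -4/11 + (1/66)*sqrt(213). At the order-1 pole a set g(u) = (u - a)*f(u) = [(-20*u/3 - 33/25)/(u - 1)**2] / (u - a').
Simple pole: residue = g(a) at a = -4/11 - (1/66)*sqrt(213), which is -423016/285605 - (5837524/101389775)*sqrt(213).
The factor u**2 + 8*u/11 + 1/12 splits as (u - a)(u - a') with a = -4/11 + (1/66)*sqrt(213), a' = -4/11 - (1/66)*sqrt(213). At the order-1 pole a set g(u) = (u - a)*f(u) = [(-20*u/3 - 33/25)/(u - 1)**2] / (u - a').
Simple pole: residue = g(a) at a = -4/11 + (1/66)*sqrt(213), which is -423016/285605 + (5837524/101389775)*sqrt(213).
At the order-2 pole 1 set g(u) = (u - (1))^2*f(u) = (-20*u/3 - 33/25)/(u**2 + 8*u/11 + 1/12).
Order-2 pole: residue = g'(a); g'(1) = 846032/285605, so the residue is 846032/285605.
List the singular points by increasing real part (a conjugate pair: the negative imaginary part first).

Radius of convergence at 0: 4/11 - (1/66)*sqrt(213).
At -4/11 - (1/66)*sqrt(213): a pole of order 1; residue -423016/285605 - (5837524/101389775)*sqrt(213).
At -4/11 + (1/66)*sqrt(213): a pole of order 1; residue -423016/285605 + (5837524/101389775)*sqrt(213).
At 1: a pole of order 2; residue 846032/285605.


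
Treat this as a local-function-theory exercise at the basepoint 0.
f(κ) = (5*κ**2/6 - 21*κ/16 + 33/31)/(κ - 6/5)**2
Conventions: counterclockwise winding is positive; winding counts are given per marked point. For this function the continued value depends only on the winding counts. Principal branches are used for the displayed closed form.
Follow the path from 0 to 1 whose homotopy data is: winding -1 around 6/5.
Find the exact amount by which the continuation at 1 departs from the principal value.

The function is rational, hence single-valued: continuing it around any pole returns the same value, so the difference is 0.

Continued minus principal equals 0.


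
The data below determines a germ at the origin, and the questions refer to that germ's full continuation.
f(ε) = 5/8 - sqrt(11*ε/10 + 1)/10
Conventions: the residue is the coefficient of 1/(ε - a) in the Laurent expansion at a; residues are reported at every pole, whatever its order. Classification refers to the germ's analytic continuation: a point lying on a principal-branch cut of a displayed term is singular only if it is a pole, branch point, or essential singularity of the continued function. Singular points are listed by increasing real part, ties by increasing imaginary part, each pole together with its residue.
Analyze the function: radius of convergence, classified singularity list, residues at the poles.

Radius of convergence at 0: 10/11.
At -10/11: an algebraic (square-root) branch point.

Branch term (-1/10)*sqrt(1 - ε/(-10/11)): its argument vanishes at ε = -10/11, a square-root branch point, modulus 10/11.
The radius of convergence is the smallest modulus among the singular points: 10/11.


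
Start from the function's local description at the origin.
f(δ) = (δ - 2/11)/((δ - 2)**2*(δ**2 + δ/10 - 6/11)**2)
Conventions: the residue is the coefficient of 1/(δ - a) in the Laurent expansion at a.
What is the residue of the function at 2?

At the order-2 pole 2 set g(δ) = (δ - (2))^2*f(δ) = (δ - 2/11)/(δ**2 + δ/10 - 6/11)**2.
Order-2 pole: residue = g'(a); g'(2) = -1872475/8120601, so the residue is -1872475/8120601.

The residue is -1872475/8120601.


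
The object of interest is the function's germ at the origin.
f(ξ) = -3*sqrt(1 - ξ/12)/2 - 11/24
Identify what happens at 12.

The point is an algebraic (square-root) branch point.

The term (-3/2)*sqrt(1 - ξ/(12)) has argument 1 - 12/(12) = 0 at 12: a square-root (algebraic, two-sheeted) branch point; the remaining terms are analytic or single-valued there.


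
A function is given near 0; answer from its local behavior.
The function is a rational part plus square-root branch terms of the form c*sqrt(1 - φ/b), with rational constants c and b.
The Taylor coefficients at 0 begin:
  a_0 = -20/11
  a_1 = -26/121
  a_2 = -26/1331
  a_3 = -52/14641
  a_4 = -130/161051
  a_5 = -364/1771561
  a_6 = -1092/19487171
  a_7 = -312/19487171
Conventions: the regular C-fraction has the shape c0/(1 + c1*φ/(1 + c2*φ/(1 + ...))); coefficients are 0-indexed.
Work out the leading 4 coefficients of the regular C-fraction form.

The regular C-fraction coefficients are [-20/11, -13/110, 3/110, 10/33].

Taylor coefficients (read off): a_0 = -20/11, a_1 = -26/121, a_2 = -26/1331, a_3 = -52/14641.
c0 = a_0 = -20/11. Peel one level at a time: if S = 1 + c*φ/S' with S'(0) = 1, then c is the φ-coefficient of S and S' = c*φ/(S - 1).
S_1 = c0/f = 1 + (-13/110)*φ + (39/12100)*φ^2 + ...; c1 = -13/110.
S_2 = c1*φ/(S_1 - 1) = 1 + (3/110)*φ + (-1/121)*φ^2 + ...; c2 = 3/110.
S_3 = c2*φ/(S_2 - 1) = 1 + (10/33)*φ + ...; c3 = 10/33.


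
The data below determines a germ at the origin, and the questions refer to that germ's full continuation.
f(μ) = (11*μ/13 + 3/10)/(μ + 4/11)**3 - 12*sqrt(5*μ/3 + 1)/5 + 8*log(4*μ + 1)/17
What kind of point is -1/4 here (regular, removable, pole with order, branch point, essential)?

The point is a logarithmic branch point.

The term (8/17)*log(1 - μ/(-1/4)) has argument 1 - -1/4/(-1/4) = 0 at -1/4: a logarithmic (infinitely-sheeted) branch point; the remaining terms are analytic or single-valued there.


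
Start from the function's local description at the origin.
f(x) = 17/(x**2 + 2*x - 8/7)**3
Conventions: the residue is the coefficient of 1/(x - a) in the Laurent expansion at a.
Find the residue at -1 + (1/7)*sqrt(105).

The factor x**2 + 2*x - 8/7 splits as (x - a)(x - a') with a = -1 + (1/7)*sqrt(105), a' = -1 - (1/7)*sqrt(105). At the order-3 pole a set g(x) = (x - a)^3*f(x) = [17] / (x - a')^3.
Order-3 pole: residue = g''(a)/2; g''(-1 + (1/7)*sqrt(105)) = (833/9000)*sqrt(105), so the residue is (833/18000)*sqrt(105).

The residue is (833/18000)*sqrt(105).


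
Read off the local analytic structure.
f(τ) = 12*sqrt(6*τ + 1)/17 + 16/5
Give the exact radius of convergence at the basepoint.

Branch term (12/17)*sqrt(1 - τ/(-1/6)): its argument vanishes at τ = -1/6, a square-root branch point, modulus 1/6.
The radius of convergence is the smallest modulus among the singular points: 1/6.

The radius of convergence is 1/6.
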